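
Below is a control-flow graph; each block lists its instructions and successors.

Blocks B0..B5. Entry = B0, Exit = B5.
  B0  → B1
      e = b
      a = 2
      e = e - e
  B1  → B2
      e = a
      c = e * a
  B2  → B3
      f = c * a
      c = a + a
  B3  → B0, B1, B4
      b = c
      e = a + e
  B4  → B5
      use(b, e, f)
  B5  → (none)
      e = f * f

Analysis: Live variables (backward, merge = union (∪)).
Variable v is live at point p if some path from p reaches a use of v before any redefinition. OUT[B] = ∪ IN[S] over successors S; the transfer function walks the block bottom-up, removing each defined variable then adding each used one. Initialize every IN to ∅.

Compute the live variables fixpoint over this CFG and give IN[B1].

Answer: {a}

Trace:
Fixpoint table:
  B0: | IN={b} | OUT={a}
  B1: | IN={a} | OUT={a, c, e}
  B2: | IN={a, c, e} | OUT={a, c, e, f}
  B3: | IN={a, c, e, f} | OUT={a, b, e, f}
  B4: | IN={b, e, f} | OUT={f}
  B5: | IN={f} | OUT={}

Merge at B1: OUT[B1] = IN[B2] = {a, c, e}
Applying B1's transfer function to that OUT value gives IN[B1] (row B1 above).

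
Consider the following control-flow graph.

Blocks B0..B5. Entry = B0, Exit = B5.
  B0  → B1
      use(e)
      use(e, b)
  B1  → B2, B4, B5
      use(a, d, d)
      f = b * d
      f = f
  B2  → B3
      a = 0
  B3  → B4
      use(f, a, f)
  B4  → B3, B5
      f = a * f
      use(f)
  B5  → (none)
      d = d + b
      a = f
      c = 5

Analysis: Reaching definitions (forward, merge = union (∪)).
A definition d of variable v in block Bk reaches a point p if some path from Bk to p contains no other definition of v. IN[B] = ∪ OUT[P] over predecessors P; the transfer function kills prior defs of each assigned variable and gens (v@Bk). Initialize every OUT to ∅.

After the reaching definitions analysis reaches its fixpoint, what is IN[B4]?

Answer: {a@B2, f@B1, f@B4}

Trace:
Converged values:
  B0:   IN={}   OUT={}
  B1:   IN={}   OUT={f@B1}
  B2:   IN={f@B1}   OUT={a@B2, f@B1}
  B3:   IN={a@B2, f@B1, f@B4}   OUT={a@B2, f@B1, f@B4}
  B4:   IN={a@B2, f@B1, f@B4}   OUT={a@B2, f@B4}
  B5:   IN={a@B2, f@B1, f@B4}   OUT={a@B5, c@B5, d@B5, f@B1, f@B4}

Merge at B4: IN[B4] = OUT[B1] ⊔ OUT[B3] = {a@B2, f@B1, f@B4}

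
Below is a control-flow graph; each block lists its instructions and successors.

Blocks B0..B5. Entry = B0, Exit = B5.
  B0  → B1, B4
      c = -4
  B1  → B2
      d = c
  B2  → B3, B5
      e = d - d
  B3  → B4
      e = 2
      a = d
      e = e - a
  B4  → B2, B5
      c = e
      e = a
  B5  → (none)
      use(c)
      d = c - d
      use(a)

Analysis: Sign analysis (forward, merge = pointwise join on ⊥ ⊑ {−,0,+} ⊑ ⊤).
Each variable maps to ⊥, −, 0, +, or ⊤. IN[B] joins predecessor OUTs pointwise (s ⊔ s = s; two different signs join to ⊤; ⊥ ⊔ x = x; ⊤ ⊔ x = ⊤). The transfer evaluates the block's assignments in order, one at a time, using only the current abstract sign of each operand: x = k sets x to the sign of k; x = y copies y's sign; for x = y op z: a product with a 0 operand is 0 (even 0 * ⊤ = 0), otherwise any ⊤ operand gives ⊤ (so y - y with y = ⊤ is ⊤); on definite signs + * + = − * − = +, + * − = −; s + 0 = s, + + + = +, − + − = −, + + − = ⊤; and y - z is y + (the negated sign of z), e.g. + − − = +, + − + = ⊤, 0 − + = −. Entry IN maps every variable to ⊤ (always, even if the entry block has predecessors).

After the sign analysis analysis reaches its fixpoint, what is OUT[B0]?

Answer: {a: ⊤, b: ⊤, c: -, d: ⊤, e: ⊤, f: ⊤}

Working:
Fixpoint table:
  B0:   IN=(all ⊤)   OUT={c:-; rest ⊤}
  B1:   IN={c:-; rest ⊤}   OUT={c:-, d:-; rest ⊤}
  B2:   IN=(all ⊤)   OUT=(all ⊤)
  B3:   IN=(all ⊤)   OUT=(all ⊤)
  B4:   IN=(all ⊤)   OUT=(all ⊤)
  B5:   IN=(all ⊤)   OUT=(all ⊤)

B0 is the boundary node: IN[B0] = {a: ⊤, b: ⊤, c: ⊤, d: ⊤, e: ⊤, f: ⊤}
Applying B0's transfer function to that IN value gives OUT[B0] (row B0 above).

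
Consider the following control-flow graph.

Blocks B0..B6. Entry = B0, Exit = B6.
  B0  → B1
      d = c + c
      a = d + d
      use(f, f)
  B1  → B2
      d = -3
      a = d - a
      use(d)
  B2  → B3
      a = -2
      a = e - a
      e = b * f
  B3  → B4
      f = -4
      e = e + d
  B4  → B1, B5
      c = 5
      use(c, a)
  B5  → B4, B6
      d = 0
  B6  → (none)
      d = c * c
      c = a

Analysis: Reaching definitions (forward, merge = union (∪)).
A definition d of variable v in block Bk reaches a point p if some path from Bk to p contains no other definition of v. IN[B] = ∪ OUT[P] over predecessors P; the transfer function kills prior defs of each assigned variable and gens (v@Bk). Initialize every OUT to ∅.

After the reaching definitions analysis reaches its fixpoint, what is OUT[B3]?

Answer: {a@B2, c@B4, d@B1, e@B3, f@B3}

Derivation:
Converged values:
  B0: | IN={} | OUT={a@B0, d@B0}
  B1: | IN={a@B0, a@B2, c@B4, d@B0, d@B1, d@B5, e@B3, f@B3} | OUT={a@B1, c@B4, d@B1, e@B3, f@B3}
  B2: | IN={a@B1, c@B4, d@B1, e@B3, f@B3} | OUT={a@B2, c@B4, d@B1, e@B2, f@B3}
  B3: | IN={a@B2, c@B4, d@B1, e@B2, f@B3} | OUT={a@B2, c@B4, d@B1, e@B3, f@B3}
  B4: | IN={a@B2, c@B4, d@B1, d@B5, e@B3, f@B3} | OUT={a@B2, c@B4, d@B1, d@B5, e@B3, f@B3}
  B5: | IN={a@B2, c@B4, d@B1, d@B5, e@B3, f@B3} | OUT={a@B2, c@B4, d@B5, e@B3, f@B3}
  B6: | IN={a@B2, c@B4, d@B5, e@B3, f@B3} | OUT={a@B2, c@B6, d@B6, e@B3, f@B3}

Merge at B3: IN[B3] = OUT[B2] = {a@B2, c@B4, d@B1, e@B2, f@B3}
Applying B3's transfer function to that IN value gives OUT[B3] (row B3 above).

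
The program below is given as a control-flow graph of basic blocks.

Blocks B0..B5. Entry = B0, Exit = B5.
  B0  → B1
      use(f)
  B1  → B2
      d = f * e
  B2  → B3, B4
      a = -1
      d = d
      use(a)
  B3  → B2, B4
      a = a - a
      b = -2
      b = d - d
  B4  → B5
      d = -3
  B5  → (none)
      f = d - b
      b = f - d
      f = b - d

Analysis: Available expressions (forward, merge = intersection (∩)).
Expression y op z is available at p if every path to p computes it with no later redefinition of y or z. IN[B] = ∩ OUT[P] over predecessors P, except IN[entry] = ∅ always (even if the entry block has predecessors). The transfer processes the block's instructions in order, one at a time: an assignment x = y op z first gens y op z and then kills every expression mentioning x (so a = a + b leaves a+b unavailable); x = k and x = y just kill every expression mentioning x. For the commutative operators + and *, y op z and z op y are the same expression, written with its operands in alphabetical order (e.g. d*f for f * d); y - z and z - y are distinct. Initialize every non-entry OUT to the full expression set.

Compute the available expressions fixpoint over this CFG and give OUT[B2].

Fixpoint table:
  B0:  IN={}  OUT={}
  B1:  IN={}  OUT={e*f}
  B2:  IN={e*f}  OUT={e*f}
  B3:  IN={e*f}  OUT={d-d, e*f}
  B4:  IN={e*f}  OUT={e*f}
  B5:  IN={e*f}  OUT={b-d}

Merge at B2: IN[B2] = OUT[B1] ∩ OUT[B3] = {e*f}
Applying B2's transfer function to that IN value gives OUT[B2] (row B2 above).

Answer: {e*f}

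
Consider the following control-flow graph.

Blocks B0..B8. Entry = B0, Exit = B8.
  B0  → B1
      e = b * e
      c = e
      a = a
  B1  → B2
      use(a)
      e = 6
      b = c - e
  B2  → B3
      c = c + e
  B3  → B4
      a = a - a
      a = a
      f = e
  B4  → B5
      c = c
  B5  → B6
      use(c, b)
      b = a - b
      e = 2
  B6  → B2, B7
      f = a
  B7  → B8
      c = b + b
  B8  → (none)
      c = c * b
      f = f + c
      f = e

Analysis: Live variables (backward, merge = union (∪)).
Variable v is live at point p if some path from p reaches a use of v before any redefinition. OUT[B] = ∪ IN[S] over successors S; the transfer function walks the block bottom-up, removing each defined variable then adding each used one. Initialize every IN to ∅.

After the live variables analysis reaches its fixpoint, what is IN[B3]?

Fixpoint table:
  B0: | IN={a, b, e} | OUT={a, c}
  B1: | IN={a, c} | OUT={a, b, c, e}
  B2: | IN={a, b, c, e} | OUT={a, b, c, e}
  B3: | IN={a, b, c, e} | OUT={a, b, c}
  B4: | IN={a, b, c} | OUT={a, b, c}
  B5: | IN={a, b, c} | OUT={a, b, c, e}
  B6: | IN={a, b, c, e} | OUT={a, b, c, e, f}
  B7: | IN={b, e, f} | OUT={b, c, e, f}
  B8: | IN={b, c, e, f} | OUT={}

Merge at B3: OUT[B3] = IN[B4] = {a, b, c}
Applying B3's transfer function to that OUT value gives IN[B3] (row B3 above).

Answer: {a, b, c, e}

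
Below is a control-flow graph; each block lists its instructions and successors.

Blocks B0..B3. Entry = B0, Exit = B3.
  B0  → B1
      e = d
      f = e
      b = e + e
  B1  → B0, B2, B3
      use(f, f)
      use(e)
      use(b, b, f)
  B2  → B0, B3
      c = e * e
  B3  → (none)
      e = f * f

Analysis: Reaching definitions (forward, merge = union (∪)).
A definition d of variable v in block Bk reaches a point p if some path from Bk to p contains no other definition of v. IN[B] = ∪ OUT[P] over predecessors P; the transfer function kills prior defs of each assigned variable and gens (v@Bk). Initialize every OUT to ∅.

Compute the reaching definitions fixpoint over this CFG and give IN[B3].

Answer: {b@B0, c@B2, e@B0, f@B0}

Trace:
Converged values:
  B0:  IN={b@B0, c@B2, e@B0, f@B0}  OUT={b@B0, c@B2, e@B0, f@B0}
  B1:  IN={b@B0, c@B2, e@B0, f@B0}  OUT={b@B0, c@B2, e@B0, f@B0}
  B2:  IN={b@B0, c@B2, e@B0, f@B0}  OUT={b@B0, c@B2, e@B0, f@B0}
  B3:  IN={b@B0, c@B2, e@B0, f@B0}  OUT={b@B0, c@B2, e@B3, f@B0}

Merge at B3: IN[B3] = OUT[B1] ⊔ OUT[B2] = {b@B0, c@B2, e@B0, f@B0}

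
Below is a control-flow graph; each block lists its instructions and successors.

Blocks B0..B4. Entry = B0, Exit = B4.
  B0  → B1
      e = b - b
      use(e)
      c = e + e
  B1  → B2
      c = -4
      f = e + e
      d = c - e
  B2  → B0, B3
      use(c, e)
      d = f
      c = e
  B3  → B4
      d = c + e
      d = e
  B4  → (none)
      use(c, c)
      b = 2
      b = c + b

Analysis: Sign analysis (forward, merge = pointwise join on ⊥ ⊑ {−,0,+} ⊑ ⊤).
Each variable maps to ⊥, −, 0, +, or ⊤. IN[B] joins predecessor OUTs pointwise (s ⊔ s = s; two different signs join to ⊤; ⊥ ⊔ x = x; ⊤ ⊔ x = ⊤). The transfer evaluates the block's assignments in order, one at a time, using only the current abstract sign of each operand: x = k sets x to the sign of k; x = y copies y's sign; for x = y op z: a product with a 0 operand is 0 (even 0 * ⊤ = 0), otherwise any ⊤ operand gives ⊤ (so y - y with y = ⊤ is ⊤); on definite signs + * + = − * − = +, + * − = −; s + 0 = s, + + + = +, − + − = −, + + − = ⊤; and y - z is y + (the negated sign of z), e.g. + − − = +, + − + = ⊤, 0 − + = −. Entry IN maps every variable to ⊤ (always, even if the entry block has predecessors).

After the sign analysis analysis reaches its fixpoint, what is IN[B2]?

Converged values:
  B0:  IN=(all ⊤)  OUT=(all ⊤)
  B1:  IN=(all ⊤)  OUT={c:-; rest ⊤}
  B2:  IN={c:-; rest ⊤}  OUT=(all ⊤)
  B3:  IN=(all ⊤)  OUT=(all ⊤)
  B4:  IN=(all ⊤)  OUT=(all ⊤)

Merge at B2: IN[B2] = OUT[B1] = {a: ⊤, b: ⊤, c: -, d: ⊤, e: ⊤, f: ⊤}

Answer: {a: ⊤, b: ⊤, c: -, d: ⊤, e: ⊤, f: ⊤}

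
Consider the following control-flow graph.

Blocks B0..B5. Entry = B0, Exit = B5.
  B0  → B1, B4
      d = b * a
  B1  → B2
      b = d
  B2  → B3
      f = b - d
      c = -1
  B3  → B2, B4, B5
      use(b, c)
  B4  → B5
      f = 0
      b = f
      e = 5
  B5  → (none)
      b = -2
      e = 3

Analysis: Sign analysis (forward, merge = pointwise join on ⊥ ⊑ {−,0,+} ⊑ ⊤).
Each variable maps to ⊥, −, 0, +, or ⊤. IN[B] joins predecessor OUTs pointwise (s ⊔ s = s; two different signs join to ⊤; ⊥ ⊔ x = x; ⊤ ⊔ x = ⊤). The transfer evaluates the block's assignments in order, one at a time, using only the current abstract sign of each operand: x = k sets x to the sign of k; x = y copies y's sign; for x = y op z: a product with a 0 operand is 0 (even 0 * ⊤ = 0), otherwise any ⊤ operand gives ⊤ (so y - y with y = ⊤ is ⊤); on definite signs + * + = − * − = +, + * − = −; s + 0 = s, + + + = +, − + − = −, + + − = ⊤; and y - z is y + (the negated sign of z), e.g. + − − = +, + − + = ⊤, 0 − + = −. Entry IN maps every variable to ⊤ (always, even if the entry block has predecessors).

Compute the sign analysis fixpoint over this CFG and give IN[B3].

Converged values:
  B0:  IN=(all ⊤)  OUT=(all ⊤)
  B1:  IN=(all ⊤)  OUT=(all ⊤)
  B2:  IN=(all ⊤)  OUT={c:-; rest ⊤}
  B3:  IN={c:-; rest ⊤}  OUT={c:-; rest ⊤}
  B4:  IN=(all ⊤)  OUT={b:0, e:+, f:0; rest ⊤}
  B5:  IN=(all ⊤)  OUT={b:-, e:+; rest ⊤}

Merge at B3: IN[B3] = OUT[B2] = {a: ⊤, b: ⊤, c: -, d: ⊤, e: ⊤, f: ⊤}

Answer: {a: ⊤, b: ⊤, c: -, d: ⊤, e: ⊤, f: ⊤}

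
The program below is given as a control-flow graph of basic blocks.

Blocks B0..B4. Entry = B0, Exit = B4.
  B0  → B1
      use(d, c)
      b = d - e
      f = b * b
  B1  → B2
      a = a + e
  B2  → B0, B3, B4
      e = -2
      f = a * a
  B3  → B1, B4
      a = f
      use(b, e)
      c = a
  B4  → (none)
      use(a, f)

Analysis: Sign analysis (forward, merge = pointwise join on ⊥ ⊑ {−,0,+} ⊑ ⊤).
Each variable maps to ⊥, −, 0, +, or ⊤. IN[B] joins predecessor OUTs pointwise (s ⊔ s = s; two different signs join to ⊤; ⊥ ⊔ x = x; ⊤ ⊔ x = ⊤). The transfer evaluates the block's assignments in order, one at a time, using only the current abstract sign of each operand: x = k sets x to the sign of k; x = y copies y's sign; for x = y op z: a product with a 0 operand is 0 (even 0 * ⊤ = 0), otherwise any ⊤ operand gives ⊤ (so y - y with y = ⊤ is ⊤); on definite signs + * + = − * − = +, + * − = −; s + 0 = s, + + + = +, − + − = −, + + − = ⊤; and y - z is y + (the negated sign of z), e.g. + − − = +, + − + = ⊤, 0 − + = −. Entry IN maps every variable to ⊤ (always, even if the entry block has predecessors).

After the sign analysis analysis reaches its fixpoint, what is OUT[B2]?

Answer: {a: ⊤, b: ⊤, c: ⊤, d: ⊤, e: -, f: ⊤}

Working:
Converged values:
  B0:  IN=(all ⊤)  OUT=(all ⊤)
  B1:  IN=(all ⊤)  OUT=(all ⊤)
  B2:  IN=(all ⊤)  OUT={e:-; rest ⊤}
  B3:  IN={e:-; rest ⊤}  OUT={e:-; rest ⊤}
  B4:  IN={e:-; rest ⊤}  OUT={e:-; rest ⊤}

Merge at B2: IN[B2] = OUT[B1] = {a: ⊤, b: ⊤, c: ⊤, d: ⊤, e: ⊤, f: ⊤}
Applying B2's transfer function to that IN value gives OUT[B2] (row B2 above).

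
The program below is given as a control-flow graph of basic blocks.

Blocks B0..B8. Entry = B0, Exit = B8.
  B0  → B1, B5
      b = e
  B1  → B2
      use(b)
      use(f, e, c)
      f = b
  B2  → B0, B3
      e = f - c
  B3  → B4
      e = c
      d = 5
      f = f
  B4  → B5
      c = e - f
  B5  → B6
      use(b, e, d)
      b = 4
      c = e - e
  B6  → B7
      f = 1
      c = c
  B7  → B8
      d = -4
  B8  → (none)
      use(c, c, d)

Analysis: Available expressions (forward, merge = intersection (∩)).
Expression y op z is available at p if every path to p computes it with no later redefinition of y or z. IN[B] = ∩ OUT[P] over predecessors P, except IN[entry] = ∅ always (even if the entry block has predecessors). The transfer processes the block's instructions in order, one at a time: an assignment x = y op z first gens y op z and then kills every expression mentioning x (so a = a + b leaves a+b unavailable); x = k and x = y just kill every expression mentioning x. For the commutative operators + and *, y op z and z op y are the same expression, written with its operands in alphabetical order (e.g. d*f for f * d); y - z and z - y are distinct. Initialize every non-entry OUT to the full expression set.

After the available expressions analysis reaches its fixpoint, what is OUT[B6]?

Answer: {e-e}

Working:
Fixpoint table:
  B0: | IN={} | OUT={}
  B1: | IN={} | OUT={}
  B2: | IN={} | OUT={f-c}
  B3: | IN={f-c} | OUT={}
  B4: | IN={} | OUT={e-f}
  B5: | IN={} | OUT={e-e}
  B6: | IN={e-e} | OUT={e-e}
  B7: | IN={e-e} | OUT={e-e}
  B8: | IN={e-e} | OUT={e-e}

Merge at B6: IN[B6] = OUT[B5] = {e-e}
Applying B6's transfer function to that IN value gives OUT[B6] (row B6 above).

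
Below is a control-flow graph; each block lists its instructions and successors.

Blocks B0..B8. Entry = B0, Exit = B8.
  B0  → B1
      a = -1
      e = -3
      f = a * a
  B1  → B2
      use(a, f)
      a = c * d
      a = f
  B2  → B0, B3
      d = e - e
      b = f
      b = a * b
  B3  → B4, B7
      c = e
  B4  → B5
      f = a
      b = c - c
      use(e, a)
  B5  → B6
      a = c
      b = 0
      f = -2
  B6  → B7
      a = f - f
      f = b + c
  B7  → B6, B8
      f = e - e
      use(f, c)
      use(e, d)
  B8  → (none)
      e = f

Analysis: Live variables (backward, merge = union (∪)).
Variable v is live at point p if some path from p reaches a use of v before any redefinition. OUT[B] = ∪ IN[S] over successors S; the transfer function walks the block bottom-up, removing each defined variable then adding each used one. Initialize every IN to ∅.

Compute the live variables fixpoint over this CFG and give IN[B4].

Answer: {a, c, d, e}

Derivation:
Converged values:
  B0:   IN={c, d}   OUT={a, c, d, e, f}
  B1:   IN={a, c, d, e, f}   OUT={a, c, e, f}
  B2:   IN={a, c, e, f}   OUT={a, b, c, d, e}
  B3:   IN={a, b, d, e}   OUT={a, b, c, d, e}
  B4:   IN={a, c, d, e}   OUT={c, d, e}
  B5:   IN={c, d, e}   OUT={b, c, d, e, f}
  B6:   IN={b, c, d, e, f}   OUT={b, c, d, e}
  B7:   IN={b, c, d, e}   OUT={b, c, d, e, f}
  B8:   IN={f}   OUT={}

Merge at B4: OUT[B4] = IN[B5] = {c, d, e}
Applying B4's transfer function to that OUT value gives IN[B4] (row B4 above).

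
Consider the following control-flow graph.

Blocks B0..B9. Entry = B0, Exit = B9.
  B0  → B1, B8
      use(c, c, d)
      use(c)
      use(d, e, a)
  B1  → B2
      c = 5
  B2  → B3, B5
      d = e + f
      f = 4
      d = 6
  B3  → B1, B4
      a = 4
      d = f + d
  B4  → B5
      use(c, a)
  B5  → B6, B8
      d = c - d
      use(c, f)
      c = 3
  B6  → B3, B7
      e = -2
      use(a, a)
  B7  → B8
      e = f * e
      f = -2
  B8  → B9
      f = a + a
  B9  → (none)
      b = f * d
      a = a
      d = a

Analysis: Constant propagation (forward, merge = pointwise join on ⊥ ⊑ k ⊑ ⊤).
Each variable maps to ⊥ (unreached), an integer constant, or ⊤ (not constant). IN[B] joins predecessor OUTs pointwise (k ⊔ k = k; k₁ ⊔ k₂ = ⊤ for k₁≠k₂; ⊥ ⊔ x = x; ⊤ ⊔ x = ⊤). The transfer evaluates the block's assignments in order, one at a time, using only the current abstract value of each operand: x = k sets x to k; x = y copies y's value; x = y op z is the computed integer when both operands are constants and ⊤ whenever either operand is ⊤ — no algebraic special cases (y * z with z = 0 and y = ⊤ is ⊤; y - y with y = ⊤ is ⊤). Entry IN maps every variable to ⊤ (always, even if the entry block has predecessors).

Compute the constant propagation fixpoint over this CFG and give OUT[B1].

Per-block solution:
  B0:  IN=(all ⊤)  OUT=(all ⊤)
  B1:  IN=(all ⊤)  OUT={c:5; rest ⊤}
  B2:  IN={c:5; rest ⊤}  OUT={c:5, d:6, f:4; rest ⊤}
  B3:  IN={f:4; rest ⊤}  OUT={a:4, f:4; rest ⊤}
  B4:  IN={a:4, f:4; rest ⊤}  OUT={a:4, f:4; rest ⊤}
  B5:  IN={f:4; rest ⊤}  OUT={c:3, f:4; rest ⊤}
  B6:  IN={c:3, f:4; rest ⊤}  OUT={c:3, e:-2, f:4; rest ⊤}
  B7:  IN={c:3, e:-2, f:4; rest ⊤}  OUT={c:3, e:-8, f:-2; rest ⊤}
  B8:  IN=(all ⊤)  OUT=(all ⊤)
  B9:  IN=(all ⊤)  OUT=(all ⊤)

Merge at B1: IN[B1] = OUT[B0] ⊔ OUT[B3] = {a: ⊤, b: ⊤, c: ⊤, d: ⊤, e: ⊤, f: ⊤}
Applying B1's transfer function to that IN value gives OUT[B1] (row B1 above).

Answer: {a: ⊤, b: ⊤, c: 5, d: ⊤, e: ⊤, f: ⊤}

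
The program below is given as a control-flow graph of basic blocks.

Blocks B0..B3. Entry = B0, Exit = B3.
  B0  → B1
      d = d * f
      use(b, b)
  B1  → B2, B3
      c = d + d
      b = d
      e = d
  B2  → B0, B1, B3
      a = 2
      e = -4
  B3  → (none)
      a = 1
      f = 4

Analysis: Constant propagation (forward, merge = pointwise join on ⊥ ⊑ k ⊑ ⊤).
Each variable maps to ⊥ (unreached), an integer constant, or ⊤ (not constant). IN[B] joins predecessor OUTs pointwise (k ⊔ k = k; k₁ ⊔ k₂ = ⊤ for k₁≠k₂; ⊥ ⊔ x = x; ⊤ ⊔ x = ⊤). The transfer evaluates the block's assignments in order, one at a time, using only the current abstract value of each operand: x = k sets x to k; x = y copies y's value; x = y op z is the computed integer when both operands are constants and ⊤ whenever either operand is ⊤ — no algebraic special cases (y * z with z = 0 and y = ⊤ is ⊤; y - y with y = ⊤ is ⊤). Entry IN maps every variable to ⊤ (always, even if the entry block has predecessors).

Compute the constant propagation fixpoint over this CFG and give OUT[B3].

Answer: {a: 1, b: ⊤, c: ⊤, d: ⊤, e: ⊤, f: 4}

Working:
Per-block solution:
  B0: | IN=(all ⊤) | OUT=(all ⊤)
  B1: | IN=(all ⊤) | OUT=(all ⊤)
  B2: | IN=(all ⊤) | OUT={a:2, e:-4; rest ⊤}
  B3: | IN=(all ⊤) | OUT={a:1, f:4; rest ⊤}

Merge at B3: IN[B3] = OUT[B1] ⊔ OUT[B2] = {a: ⊤, b: ⊤, c: ⊤, d: ⊤, e: ⊤, f: ⊤}
Applying B3's transfer function to that IN value gives OUT[B3] (row B3 above).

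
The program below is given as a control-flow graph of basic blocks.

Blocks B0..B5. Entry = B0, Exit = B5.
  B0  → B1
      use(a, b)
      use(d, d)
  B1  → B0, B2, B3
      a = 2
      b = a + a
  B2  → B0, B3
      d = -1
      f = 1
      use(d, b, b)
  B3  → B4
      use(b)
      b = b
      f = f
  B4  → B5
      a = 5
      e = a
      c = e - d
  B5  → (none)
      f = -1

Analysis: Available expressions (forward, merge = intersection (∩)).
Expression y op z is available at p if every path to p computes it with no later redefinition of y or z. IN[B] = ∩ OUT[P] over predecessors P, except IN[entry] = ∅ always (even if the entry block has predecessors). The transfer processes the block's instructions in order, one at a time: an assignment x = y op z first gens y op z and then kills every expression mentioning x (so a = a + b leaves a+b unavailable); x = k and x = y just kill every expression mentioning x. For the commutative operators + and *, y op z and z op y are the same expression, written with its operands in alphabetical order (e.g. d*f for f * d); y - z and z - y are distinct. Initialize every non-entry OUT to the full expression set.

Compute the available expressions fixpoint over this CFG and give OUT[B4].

Answer: {e-d}

Working:
Per-block solution:
  B0:   IN={}   OUT={}
  B1:   IN={}   OUT={a+a}
  B2:   IN={a+a}   OUT={a+a}
  B3:   IN={a+a}   OUT={a+a}
  B4:   IN={a+a}   OUT={e-d}
  B5:   IN={e-d}   OUT={e-d}

Merge at B4: IN[B4] = OUT[B3] = {a+a}
Applying B4's transfer function to that IN value gives OUT[B4] (row B4 above).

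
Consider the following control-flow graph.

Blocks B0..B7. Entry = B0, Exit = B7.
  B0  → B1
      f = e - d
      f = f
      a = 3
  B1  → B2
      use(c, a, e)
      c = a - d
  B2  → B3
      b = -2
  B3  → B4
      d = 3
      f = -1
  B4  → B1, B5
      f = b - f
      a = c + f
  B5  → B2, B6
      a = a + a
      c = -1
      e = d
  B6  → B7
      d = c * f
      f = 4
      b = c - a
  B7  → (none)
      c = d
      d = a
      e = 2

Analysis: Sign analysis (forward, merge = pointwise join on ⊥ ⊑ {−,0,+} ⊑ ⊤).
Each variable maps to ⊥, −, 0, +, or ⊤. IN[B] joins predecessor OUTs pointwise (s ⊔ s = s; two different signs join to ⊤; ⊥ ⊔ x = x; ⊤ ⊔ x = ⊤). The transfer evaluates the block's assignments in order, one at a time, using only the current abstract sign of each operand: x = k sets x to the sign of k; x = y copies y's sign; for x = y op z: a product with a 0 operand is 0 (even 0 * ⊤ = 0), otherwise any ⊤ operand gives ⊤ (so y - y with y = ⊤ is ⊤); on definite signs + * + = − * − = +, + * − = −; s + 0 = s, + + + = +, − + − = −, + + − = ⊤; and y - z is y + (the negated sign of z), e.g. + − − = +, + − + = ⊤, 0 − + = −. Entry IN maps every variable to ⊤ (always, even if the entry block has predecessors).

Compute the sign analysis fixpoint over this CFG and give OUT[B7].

Converged values:
  B0:  IN=(all ⊤)  OUT={a:+; rest ⊤}
  B1:  IN=(all ⊤)  OUT=(all ⊤)
  B2:  IN=(all ⊤)  OUT={b:-; rest ⊤}
  B3:  IN={b:-; rest ⊤}  OUT={b:-, d:+, f:-; rest ⊤}
  B4:  IN={b:-, d:+, f:-; rest ⊤}  OUT={b:-, d:+; rest ⊤}
  B5:  IN={b:-, d:+; rest ⊤}  OUT={b:-, c:-, d:+, e:+; rest ⊤}
  B6:  IN={b:-, c:-, d:+, e:+; rest ⊤}  OUT={c:-, e:+, f:+; rest ⊤}
  B7:  IN={c:-, e:+, f:+; rest ⊤}  OUT={e:+, f:+; rest ⊤}

Merge at B7: IN[B7] = OUT[B6] = {a: ⊤, b: ⊤, c: -, d: ⊤, e: +, f: +}
Applying B7's transfer function to that IN value gives OUT[B7] (row B7 above).

Answer: {a: ⊤, b: ⊤, c: ⊤, d: ⊤, e: +, f: +}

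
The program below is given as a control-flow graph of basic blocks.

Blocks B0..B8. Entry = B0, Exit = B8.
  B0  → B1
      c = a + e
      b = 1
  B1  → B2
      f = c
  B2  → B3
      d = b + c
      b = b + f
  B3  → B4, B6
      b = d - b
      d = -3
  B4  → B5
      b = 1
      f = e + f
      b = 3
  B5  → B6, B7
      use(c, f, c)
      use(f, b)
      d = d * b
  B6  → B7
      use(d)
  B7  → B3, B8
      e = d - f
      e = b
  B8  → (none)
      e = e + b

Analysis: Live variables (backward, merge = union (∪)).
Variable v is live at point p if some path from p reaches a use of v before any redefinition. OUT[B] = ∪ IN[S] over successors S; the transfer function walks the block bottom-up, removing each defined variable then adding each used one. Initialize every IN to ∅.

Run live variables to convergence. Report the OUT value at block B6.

Answer: {b, c, d, f}

Derivation:
Converged values:
  B0:   IN={a, e}   OUT={b, c, e}
  B1:   IN={b, c, e}   OUT={b, c, e, f}
  B2:   IN={b, c, e, f}   OUT={b, c, d, e, f}
  B3:   IN={b, c, d, e, f}   OUT={b, c, d, e, f}
  B4:   IN={c, d, e, f}   OUT={b, c, d, f}
  B5:   IN={b, c, d, f}   OUT={b, c, d, f}
  B6:   IN={b, c, d, f}   OUT={b, c, d, f}
  B7:   IN={b, c, d, f}   OUT={b, c, d, e, f}
  B8:   IN={b, e}   OUT={}

Merge at B6: OUT[B6] = IN[B7] = {b, c, d, f}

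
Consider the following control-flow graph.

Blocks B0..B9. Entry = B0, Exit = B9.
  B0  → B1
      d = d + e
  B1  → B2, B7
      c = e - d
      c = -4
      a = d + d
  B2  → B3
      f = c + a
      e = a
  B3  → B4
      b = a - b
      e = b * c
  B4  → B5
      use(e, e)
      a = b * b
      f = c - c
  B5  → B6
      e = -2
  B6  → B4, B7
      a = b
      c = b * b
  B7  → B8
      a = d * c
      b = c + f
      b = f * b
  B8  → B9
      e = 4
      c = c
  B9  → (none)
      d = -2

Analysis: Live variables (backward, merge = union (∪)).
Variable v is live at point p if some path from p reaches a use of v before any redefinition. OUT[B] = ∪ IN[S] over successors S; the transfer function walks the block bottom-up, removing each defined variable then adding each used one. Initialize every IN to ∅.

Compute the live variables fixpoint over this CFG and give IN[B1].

Fixpoint table:
  B0:  IN={b, d, e, f}  OUT={b, d, e, f}
  B1:  IN={b, d, e, f}  OUT={a, b, c, d, f}
  B2:  IN={a, b, c, d}  OUT={a, b, c, d}
  B3:  IN={a, b, c, d}  OUT={b, c, d, e}
  B4:  IN={b, c, d, e}  OUT={b, d, f}
  B5:  IN={b, d, f}  OUT={b, d, e, f}
  B6:  IN={b, d, e, f}  OUT={b, c, d, e, f}
  B7:  IN={c, d, f}  OUT={c}
  B8:  IN={c}  OUT={}
  B9:  IN={}  OUT={}

Merge at B1: OUT[B1] = IN[B2] ⊔ IN[B7] = {a, b, c, d, f}
Applying B1's transfer function to that OUT value gives IN[B1] (row B1 above).

Answer: {b, d, e, f}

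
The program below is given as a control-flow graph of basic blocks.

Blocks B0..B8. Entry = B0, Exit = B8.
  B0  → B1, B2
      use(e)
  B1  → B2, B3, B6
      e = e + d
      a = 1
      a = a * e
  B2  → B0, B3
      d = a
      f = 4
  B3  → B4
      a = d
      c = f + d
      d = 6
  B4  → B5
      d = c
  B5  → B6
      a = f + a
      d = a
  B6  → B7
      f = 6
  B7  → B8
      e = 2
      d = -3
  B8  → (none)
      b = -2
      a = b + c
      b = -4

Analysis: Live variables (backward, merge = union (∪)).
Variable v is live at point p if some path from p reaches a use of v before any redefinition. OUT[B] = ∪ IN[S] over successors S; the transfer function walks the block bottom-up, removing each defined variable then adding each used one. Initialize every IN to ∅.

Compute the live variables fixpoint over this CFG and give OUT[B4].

Converged values:
  B0: | IN={a, c, d, e, f} | OUT={a, c, d, e, f}
  B1: | IN={c, d, e, f} | OUT={a, c, d, e, f}
  B2: | IN={a, c, e} | OUT={a, c, d, e, f}
  B3: | IN={d, f} | OUT={a, c, f}
  B4: | IN={a, c, f} | OUT={a, c, f}
  B5: | IN={a, c, f} | OUT={c}
  B6: | IN={c} | OUT={c}
  B7: | IN={c} | OUT={c}
  B8: | IN={c} | OUT={}

Merge at B4: OUT[B4] = IN[B5] = {a, c, f}

Answer: {a, c, f}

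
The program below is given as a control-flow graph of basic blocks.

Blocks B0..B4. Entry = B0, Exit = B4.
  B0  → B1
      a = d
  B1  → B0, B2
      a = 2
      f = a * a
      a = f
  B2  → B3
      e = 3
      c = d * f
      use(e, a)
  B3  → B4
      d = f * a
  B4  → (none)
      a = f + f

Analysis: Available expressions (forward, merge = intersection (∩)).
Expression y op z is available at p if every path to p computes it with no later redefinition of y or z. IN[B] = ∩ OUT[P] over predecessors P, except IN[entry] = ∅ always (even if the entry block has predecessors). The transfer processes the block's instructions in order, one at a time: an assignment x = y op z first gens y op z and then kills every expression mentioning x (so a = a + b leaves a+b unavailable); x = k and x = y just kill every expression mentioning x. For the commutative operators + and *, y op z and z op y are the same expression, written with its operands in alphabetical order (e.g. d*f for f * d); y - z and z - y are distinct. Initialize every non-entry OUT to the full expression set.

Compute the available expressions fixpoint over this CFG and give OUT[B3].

Per-block solution:
  B0: | IN={} | OUT={}
  B1: | IN={} | OUT={}
  B2: | IN={} | OUT={d*f}
  B3: | IN={d*f} | OUT={a*f}
  B4: | IN={a*f} | OUT={f+f}

Merge at B3: IN[B3] = OUT[B2] = {d*f}
Applying B3's transfer function to that IN value gives OUT[B3] (row B3 above).

Answer: {a*f}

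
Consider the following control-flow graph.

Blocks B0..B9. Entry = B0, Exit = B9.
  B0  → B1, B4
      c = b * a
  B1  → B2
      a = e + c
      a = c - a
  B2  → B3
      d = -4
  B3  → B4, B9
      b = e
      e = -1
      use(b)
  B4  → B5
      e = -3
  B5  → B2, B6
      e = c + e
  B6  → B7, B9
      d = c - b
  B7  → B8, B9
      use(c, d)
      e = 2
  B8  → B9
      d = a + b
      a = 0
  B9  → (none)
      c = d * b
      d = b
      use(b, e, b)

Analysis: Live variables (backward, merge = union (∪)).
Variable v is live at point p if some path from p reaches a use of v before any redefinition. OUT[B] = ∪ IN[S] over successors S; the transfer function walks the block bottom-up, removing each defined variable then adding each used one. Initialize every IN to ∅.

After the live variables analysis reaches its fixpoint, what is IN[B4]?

Fixpoint table:
  B0: | IN={a, b, e} | OUT={a, b, c, e}
  B1: | IN={c, e} | OUT={a, c, e}
  B2: | IN={a, c, e} | OUT={a, c, d, e}
  B3: | IN={a, c, d, e} | OUT={a, b, c, d, e}
  B4: | IN={a, b, c} | OUT={a, b, c, e}
  B5: | IN={a, b, c, e} | OUT={a, b, c, e}
  B6: | IN={a, b, c, e} | OUT={a, b, c, d, e}
  B7: | IN={a, b, c, d} | OUT={a, b, d, e}
  B8: | IN={a, b, e} | OUT={b, d, e}
  B9: | IN={b, d, e} | OUT={}

Merge at B4: OUT[B4] = IN[B5] = {a, b, c, e}
Applying B4's transfer function to that OUT value gives IN[B4] (row B4 above).

Answer: {a, b, c}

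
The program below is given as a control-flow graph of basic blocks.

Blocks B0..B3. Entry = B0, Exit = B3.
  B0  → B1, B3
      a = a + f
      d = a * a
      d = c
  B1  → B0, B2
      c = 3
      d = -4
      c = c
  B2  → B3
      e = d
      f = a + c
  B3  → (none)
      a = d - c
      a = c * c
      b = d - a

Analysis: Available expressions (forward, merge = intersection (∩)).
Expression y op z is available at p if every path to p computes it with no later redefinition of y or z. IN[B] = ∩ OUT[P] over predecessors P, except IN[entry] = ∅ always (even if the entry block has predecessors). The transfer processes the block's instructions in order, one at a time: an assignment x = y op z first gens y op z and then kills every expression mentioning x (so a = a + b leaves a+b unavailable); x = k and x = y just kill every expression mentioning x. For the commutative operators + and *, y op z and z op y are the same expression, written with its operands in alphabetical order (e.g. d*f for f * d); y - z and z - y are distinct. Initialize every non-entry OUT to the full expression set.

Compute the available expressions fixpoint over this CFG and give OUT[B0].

Fixpoint table:
  B0: | IN={} | OUT={a*a}
  B1: | IN={a*a} | OUT={a*a}
  B2: | IN={a*a} | OUT={a*a, a+c}
  B3: | IN={a*a} | OUT={c*c, d-a, d-c}

Merge at B0 (entry node, so the boundary value {} is joined with the incoming edge(s)): IN[B0] = {} ∩ OUT[B1] = {}
Applying B0's transfer function to that IN value gives OUT[B0] (row B0 above).

Answer: {a*a}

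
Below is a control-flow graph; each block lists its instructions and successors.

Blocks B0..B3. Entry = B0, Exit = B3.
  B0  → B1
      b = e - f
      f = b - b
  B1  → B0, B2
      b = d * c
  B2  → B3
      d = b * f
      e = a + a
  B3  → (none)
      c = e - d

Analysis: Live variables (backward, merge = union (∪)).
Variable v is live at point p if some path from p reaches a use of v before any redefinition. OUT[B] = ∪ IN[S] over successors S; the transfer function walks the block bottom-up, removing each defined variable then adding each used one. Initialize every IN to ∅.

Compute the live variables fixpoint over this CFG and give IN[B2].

Answer: {a, b, f}

Trace:
Per-block solution:
  B0:  IN={a, c, d, e, f}  OUT={a, c, d, e, f}
  B1:  IN={a, c, d, e, f}  OUT={a, b, c, d, e, f}
  B2:  IN={a, b, f}  OUT={d, e}
  B3:  IN={d, e}  OUT={}

Merge at B2: OUT[B2] = IN[B3] = {d, e}
Applying B2's transfer function to that OUT value gives IN[B2] (row B2 above).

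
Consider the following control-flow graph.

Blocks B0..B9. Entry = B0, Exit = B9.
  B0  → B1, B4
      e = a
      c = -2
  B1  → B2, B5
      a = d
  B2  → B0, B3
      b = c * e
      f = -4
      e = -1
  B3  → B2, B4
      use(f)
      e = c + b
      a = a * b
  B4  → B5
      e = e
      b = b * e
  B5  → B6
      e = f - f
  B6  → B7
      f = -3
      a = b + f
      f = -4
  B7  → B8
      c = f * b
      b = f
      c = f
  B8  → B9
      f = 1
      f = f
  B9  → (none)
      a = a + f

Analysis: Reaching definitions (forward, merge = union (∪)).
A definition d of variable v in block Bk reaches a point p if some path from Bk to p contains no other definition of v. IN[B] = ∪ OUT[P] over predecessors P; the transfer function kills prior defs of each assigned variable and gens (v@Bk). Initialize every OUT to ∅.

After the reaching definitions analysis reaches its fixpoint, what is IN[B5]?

Answer: {a@B1, a@B3, b@B2, b@B4, c@B0, e@B0, e@B4, f@B2}

Working:
Converged values:
  B0:  IN={a@B1, a@B3, b@B2, c@B0, e@B2, f@B2}  OUT={a@B1, a@B3, b@B2, c@B0, e@B0, f@B2}
  B1:  IN={a@B1, a@B3, b@B2, c@B0, e@B0, f@B2}  OUT={a@B1, b@B2, c@B0, e@B0, f@B2}
  B2:  IN={a@B1, a@B3, b@B2, c@B0, e@B0, e@B3, f@B2}  OUT={a@B1, a@B3, b@B2, c@B0, e@B2, f@B2}
  B3:  IN={a@B1, a@B3, b@B2, c@B0, e@B2, f@B2}  OUT={a@B3, b@B2, c@B0, e@B3, f@B2}
  B4:  IN={a@B1, a@B3, b@B2, c@B0, e@B0, e@B3, f@B2}  OUT={a@B1, a@B3, b@B4, c@B0, e@B4, f@B2}
  B5:  IN={a@B1, a@B3, b@B2, b@B4, c@B0, e@B0, e@B4, f@B2}  OUT={a@B1, a@B3, b@B2, b@B4, c@B0, e@B5, f@B2}
  B6:  IN={a@B1, a@B3, b@B2, b@B4, c@B0, e@B5, f@B2}  OUT={a@B6, b@B2, b@B4, c@B0, e@B5, f@B6}
  B7:  IN={a@B6, b@B2, b@B4, c@B0, e@B5, f@B6}  OUT={a@B6, b@B7, c@B7, e@B5, f@B6}
  B8:  IN={a@B6, b@B7, c@B7, e@B5, f@B6}  OUT={a@B6, b@B7, c@B7, e@B5, f@B8}
  B9:  IN={a@B6, b@B7, c@B7, e@B5, f@B8}  OUT={a@B9, b@B7, c@B7, e@B5, f@B8}

Merge at B5: IN[B5] = OUT[B1] ⊔ OUT[B4] = {a@B1, a@B3, b@B2, b@B4, c@B0, e@B0, e@B4, f@B2}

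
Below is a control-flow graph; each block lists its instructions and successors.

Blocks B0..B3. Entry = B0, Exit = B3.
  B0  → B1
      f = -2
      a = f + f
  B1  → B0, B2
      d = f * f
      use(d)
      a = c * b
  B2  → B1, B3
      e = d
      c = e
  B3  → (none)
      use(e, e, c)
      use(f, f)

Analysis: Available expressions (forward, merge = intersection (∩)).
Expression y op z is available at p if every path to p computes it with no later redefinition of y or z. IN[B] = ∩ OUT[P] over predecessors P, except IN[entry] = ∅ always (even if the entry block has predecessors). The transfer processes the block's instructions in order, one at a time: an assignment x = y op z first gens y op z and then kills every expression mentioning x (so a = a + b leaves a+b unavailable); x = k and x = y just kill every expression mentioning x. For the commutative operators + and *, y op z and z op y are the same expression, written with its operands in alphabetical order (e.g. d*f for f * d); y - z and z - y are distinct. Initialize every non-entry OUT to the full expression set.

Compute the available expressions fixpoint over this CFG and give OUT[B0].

Answer: {f+f}

Trace:
Fixpoint table:
  B0: | IN={} | OUT={f+f}
  B1: | IN={f+f} | OUT={b*c, f*f, f+f}
  B2: | IN={b*c, f*f, f+f} | OUT={f*f, f+f}
  B3: | IN={f*f, f+f} | OUT={f*f, f+f}

Merge at B0 (entry node, so the boundary value {} is joined with the incoming edge(s)): IN[B0] = {} ∩ OUT[B1] = {}
Applying B0's transfer function to that IN value gives OUT[B0] (row B0 above).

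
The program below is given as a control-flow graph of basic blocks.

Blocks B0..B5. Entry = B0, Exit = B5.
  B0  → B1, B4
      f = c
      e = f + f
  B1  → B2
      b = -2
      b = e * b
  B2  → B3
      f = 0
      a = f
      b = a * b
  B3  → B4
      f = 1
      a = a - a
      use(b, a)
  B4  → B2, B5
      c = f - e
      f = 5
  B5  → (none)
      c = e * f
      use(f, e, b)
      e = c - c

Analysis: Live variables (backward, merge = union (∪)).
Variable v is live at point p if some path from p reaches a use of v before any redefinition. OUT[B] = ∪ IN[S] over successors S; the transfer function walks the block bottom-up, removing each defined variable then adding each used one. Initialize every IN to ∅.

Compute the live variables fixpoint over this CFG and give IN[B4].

Fixpoint table:
  B0:  IN={b, c}  OUT={b, e, f}
  B1:  IN={e}  OUT={b, e}
  B2:  IN={b, e}  OUT={a, b, e}
  B3:  IN={a, b, e}  OUT={b, e, f}
  B4:  IN={b, e, f}  OUT={b, e, f}
  B5:  IN={b, e, f}  OUT={}

Merge at B4: OUT[B4] = IN[B2] ⊔ IN[B5] = {b, e, f}
Applying B4's transfer function to that OUT value gives IN[B4] (row B4 above).

Answer: {b, e, f}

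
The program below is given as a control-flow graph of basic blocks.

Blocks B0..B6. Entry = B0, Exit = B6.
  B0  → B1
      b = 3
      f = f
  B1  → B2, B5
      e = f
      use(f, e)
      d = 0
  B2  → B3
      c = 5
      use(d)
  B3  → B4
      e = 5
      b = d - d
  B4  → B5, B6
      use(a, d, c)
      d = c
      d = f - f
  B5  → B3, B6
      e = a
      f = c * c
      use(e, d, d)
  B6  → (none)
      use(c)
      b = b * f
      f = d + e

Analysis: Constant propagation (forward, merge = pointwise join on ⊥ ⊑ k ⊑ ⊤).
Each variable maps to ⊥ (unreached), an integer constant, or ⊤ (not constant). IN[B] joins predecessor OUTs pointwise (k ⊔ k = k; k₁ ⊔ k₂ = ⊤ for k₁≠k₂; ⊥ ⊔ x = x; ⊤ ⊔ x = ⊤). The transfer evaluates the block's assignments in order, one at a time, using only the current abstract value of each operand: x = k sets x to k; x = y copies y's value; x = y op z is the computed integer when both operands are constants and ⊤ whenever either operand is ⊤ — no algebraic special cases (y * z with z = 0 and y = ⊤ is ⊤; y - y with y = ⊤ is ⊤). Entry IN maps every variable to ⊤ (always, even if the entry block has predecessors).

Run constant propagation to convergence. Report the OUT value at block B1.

Fixpoint table:
  B0:  IN=(all ⊤)  OUT={b:3; rest ⊤}
  B1:  IN={b:3; rest ⊤}  OUT={b:3, d:0; rest ⊤}
  B2:  IN={b:3, d:0; rest ⊤}  OUT={b:3, c:5, d:0; rest ⊤}
  B3:  IN=(all ⊤)  OUT={e:5; rest ⊤}
  B4:  IN={e:5; rest ⊤}  OUT={e:5; rest ⊤}
  B5:  IN=(all ⊤)  OUT=(all ⊤)
  B6:  IN=(all ⊤)  OUT=(all ⊤)

Merge at B1: IN[B1] = OUT[B0] = {a: ⊤, b: 3, c: ⊤, d: ⊤, e: ⊤, f: ⊤}
Applying B1's transfer function to that IN value gives OUT[B1] (row B1 above).

Answer: {a: ⊤, b: 3, c: ⊤, d: 0, e: ⊤, f: ⊤}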